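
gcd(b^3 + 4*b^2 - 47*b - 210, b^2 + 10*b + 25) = b + 5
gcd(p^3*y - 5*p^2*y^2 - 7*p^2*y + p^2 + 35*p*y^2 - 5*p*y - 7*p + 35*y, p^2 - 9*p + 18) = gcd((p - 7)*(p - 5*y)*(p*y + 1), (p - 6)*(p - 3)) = 1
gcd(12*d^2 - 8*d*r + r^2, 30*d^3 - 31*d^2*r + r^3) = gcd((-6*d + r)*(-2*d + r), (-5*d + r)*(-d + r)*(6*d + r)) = 1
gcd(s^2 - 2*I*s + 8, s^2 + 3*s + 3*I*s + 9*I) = 1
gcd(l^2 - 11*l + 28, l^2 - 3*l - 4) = l - 4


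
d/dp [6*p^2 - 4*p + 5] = 12*p - 4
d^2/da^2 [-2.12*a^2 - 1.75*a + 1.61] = -4.24000000000000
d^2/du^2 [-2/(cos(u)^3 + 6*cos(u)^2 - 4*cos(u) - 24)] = 2*((13*cos(u) - 48*cos(2*u) - 9*cos(3*u))*(cos(u)^3 + 6*cos(u)^2 - 4*cos(u) - 24)/4 - 2*(3*cos(u)^2 + 12*cos(u) - 4)^2*sin(u)^2)/(cos(u)^3 + 6*cos(u)^2 - 4*cos(u) - 24)^3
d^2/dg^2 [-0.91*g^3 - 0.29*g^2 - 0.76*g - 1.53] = -5.46*g - 0.58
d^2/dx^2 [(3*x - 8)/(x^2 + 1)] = 2*(4*x^2*(3*x - 8) + (8 - 9*x)*(x^2 + 1))/(x^2 + 1)^3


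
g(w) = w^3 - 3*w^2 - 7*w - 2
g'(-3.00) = 38.00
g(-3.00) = -35.00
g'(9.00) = 182.00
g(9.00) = 421.00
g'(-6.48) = 157.85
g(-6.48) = -354.71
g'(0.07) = -7.41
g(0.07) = -2.50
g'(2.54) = -2.89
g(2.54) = -22.75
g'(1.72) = -8.44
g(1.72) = -17.83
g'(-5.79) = 128.31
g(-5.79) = -256.15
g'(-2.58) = 28.45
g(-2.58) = -21.08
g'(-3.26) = 44.44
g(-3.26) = -45.71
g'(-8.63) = 268.21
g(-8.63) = -807.76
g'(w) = 3*w^2 - 6*w - 7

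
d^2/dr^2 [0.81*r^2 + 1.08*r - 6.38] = 1.62000000000000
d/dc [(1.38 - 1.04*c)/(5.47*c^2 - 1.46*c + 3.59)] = (5.6888*c^2 - 15.0972*c - 1.7188)/(29.9209*c^4 - 15.9724*c^3 + 41.4062*c^2 - 10.4828*c + 12.8881)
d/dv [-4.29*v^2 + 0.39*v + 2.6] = 0.39 - 8.58*v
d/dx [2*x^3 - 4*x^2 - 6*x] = 6*x^2 - 8*x - 6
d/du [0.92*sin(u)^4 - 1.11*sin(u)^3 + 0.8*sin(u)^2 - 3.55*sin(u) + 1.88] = (3.68*sin(u)^3 - 3.33*sin(u)^2 + 1.6*sin(u) - 3.55)*cos(u)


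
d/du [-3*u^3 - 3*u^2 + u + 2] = -9*u^2 - 6*u + 1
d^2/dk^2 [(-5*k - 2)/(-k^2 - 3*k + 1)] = 2*((2*k + 3)^2*(5*k + 2) - (15*k + 17)*(k^2 + 3*k - 1))/(k^2 + 3*k - 1)^3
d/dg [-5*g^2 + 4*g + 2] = 4 - 10*g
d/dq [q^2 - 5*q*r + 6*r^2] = 2*q - 5*r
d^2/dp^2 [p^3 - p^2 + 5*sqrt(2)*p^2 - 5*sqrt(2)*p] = 6*p - 2 + 10*sqrt(2)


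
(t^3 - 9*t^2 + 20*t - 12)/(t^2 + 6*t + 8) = (t^3 - 9*t^2 + 20*t - 12)/(t^2 + 6*t + 8)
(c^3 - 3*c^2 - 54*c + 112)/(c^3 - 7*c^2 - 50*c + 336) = (c - 2)/(c - 6)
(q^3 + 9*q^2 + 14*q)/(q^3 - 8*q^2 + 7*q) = (q^2 + 9*q + 14)/(q^2 - 8*q + 7)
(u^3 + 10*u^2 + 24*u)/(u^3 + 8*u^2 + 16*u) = (u + 6)/(u + 4)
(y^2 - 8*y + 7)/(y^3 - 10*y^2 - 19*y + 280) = (y - 1)/(y^2 - 3*y - 40)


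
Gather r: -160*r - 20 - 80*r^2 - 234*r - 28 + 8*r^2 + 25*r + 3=-72*r^2 - 369*r - 45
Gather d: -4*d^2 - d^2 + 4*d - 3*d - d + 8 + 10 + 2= 20 - 5*d^2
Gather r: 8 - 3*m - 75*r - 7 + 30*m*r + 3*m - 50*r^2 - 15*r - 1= -50*r^2 + r*(30*m - 90)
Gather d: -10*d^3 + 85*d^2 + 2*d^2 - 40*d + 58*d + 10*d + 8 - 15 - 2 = -10*d^3 + 87*d^2 + 28*d - 9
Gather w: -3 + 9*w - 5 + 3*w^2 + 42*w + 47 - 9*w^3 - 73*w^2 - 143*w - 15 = -9*w^3 - 70*w^2 - 92*w + 24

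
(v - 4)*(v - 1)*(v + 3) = v^3 - 2*v^2 - 11*v + 12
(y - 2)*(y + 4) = y^2 + 2*y - 8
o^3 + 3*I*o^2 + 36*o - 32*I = (o - 4*I)*(o - I)*(o + 8*I)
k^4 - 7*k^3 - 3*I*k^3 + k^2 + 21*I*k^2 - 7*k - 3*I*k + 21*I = (k - 7)*(k - 3*I)*(-I*k + 1)*(I*k + 1)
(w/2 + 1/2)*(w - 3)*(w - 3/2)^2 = w^4/2 - 5*w^3/2 + 21*w^2/8 + 9*w/4 - 27/8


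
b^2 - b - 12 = (b - 4)*(b + 3)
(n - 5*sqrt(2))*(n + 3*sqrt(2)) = n^2 - 2*sqrt(2)*n - 30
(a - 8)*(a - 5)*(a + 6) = a^3 - 7*a^2 - 38*a + 240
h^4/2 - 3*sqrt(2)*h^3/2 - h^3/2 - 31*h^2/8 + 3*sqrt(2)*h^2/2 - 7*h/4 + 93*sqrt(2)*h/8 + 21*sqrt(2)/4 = (h/2 + 1)*(h - 7/2)*(h + 1/2)*(h - 3*sqrt(2))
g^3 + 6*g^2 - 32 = (g - 2)*(g + 4)^2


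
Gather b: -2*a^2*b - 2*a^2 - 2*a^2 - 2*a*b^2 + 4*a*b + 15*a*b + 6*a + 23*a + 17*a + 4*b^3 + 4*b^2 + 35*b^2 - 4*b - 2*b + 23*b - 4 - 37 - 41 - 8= -4*a^2 + 46*a + 4*b^3 + b^2*(39 - 2*a) + b*(-2*a^2 + 19*a + 17) - 90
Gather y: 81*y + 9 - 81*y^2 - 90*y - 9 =-81*y^2 - 9*y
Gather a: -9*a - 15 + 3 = -9*a - 12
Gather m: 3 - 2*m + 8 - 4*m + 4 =15 - 6*m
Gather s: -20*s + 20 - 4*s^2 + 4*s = -4*s^2 - 16*s + 20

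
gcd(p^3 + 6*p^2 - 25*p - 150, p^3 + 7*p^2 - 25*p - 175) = p^2 - 25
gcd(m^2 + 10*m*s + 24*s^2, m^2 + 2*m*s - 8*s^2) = m + 4*s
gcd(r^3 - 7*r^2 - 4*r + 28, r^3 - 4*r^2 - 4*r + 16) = r^2 - 4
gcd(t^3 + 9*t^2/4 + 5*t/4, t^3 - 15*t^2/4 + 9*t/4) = t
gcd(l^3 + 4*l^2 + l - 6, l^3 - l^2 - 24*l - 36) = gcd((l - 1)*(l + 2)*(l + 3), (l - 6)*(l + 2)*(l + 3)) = l^2 + 5*l + 6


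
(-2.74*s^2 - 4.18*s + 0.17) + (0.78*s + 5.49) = -2.74*s^2 - 3.4*s + 5.66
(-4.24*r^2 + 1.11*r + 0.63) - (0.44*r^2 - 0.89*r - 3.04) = -4.68*r^2 + 2.0*r + 3.67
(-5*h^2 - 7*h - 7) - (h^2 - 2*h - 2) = -6*h^2 - 5*h - 5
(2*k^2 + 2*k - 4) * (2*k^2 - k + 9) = 4*k^4 + 2*k^3 + 8*k^2 + 22*k - 36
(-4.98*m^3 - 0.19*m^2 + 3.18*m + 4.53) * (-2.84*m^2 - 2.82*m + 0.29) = 14.1432*m^5 + 14.5832*m^4 - 9.9396*m^3 - 21.8879*m^2 - 11.8524*m + 1.3137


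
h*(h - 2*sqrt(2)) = h^2 - 2*sqrt(2)*h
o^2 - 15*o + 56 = (o - 8)*(o - 7)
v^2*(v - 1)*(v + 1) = v^4 - v^2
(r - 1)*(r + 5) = r^2 + 4*r - 5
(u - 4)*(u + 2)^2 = u^3 - 12*u - 16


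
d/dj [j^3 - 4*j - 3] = 3*j^2 - 4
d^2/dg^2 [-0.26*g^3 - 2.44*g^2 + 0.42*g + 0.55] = -1.56*g - 4.88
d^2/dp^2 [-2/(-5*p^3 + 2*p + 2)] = 4*(-15*p*(-5*p^3 + 2*p + 2) - (15*p^2 - 2)^2)/(-5*p^3 + 2*p + 2)^3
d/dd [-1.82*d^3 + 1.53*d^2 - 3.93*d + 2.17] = -5.46*d^2 + 3.06*d - 3.93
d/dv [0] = 0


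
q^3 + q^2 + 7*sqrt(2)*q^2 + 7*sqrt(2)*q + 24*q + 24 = (q + 1)*(q + 3*sqrt(2))*(q + 4*sqrt(2))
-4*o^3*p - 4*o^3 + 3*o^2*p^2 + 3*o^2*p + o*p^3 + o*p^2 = (-o + p)*(4*o + p)*(o*p + o)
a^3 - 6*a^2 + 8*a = a*(a - 4)*(a - 2)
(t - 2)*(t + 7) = t^2 + 5*t - 14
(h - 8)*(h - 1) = h^2 - 9*h + 8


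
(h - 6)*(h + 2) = h^2 - 4*h - 12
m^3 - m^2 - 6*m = m*(m - 3)*(m + 2)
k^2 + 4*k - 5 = (k - 1)*(k + 5)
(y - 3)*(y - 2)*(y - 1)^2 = y^4 - 7*y^3 + 17*y^2 - 17*y + 6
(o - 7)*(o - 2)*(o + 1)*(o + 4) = o^4 - 4*o^3 - 27*o^2 + 34*o + 56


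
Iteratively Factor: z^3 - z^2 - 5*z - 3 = (z + 1)*(z^2 - 2*z - 3) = (z - 3)*(z + 1)*(z + 1)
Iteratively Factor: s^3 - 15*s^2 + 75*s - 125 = (s - 5)*(s^2 - 10*s + 25) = (s - 5)^2*(s - 5)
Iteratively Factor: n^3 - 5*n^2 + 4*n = (n)*(n^2 - 5*n + 4) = n*(n - 1)*(n - 4)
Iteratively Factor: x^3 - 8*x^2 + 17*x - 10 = (x - 2)*(x^2 - 6*x + 5) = (x - 2)*(x - 1)*(x - 5)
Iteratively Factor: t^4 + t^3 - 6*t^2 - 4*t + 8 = (t - 1)*(t^3 + 2*t^2 - 4*t - 8) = (t - 2)*(t - 1)*(t^2 + 4*t + 4) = (t - 2)*(t - 1)*(t + 2)*(t + 2)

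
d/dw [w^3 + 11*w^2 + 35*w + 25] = 3*w^2 + 22*w + 35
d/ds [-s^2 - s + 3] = -2*s - 1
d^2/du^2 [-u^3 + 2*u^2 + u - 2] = 4 - 6*u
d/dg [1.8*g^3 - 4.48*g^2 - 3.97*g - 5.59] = 5.4*g^2 - 8.96*g - 3.97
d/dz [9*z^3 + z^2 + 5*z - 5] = 27*z^2 + 2*z + 5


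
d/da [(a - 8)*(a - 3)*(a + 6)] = 3*a^2 - 10*a - 42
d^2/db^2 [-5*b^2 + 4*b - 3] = -10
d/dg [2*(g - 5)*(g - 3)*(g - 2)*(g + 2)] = 8*g^3 - 48*g^2 + 44*g + 64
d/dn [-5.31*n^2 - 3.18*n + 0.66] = -10.62*n - 3.18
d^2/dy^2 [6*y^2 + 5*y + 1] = 12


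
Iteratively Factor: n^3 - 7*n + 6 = (n - 2)*(n^2 + 2*n - 3) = (n - 2)*(n + 3)*(n - 1)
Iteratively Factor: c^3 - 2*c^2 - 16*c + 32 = (c + 4)*(c^2 - 6*c + 8) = (c - 4)*(c + 4)*(c - 2)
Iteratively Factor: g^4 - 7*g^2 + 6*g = (g)*(g^3 - 7*g + 6) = g*(g - 2)*(g^2 + 2*g - 3) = g*(g - 2)*(g - 1)*(g + 3)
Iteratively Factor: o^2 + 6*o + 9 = (o + 3)*(o + 3)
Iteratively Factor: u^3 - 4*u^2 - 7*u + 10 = (u - 1)*(u^2 - 3*u - 10) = (u - 5)*(u - 1)*(u + 2)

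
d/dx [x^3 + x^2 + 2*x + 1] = 3*x^2 + 2*x + 2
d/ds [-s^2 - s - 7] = -2*s - 1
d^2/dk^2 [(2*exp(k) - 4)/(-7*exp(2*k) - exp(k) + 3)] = (-98*exp(4*k) + 798*exp(3*k) - 168*exp(2*k) + 334*exp(k) - 6)*exp(k)/(343*exp(6*k) + 147*exp(5*k) - 420*exp(4*k) - 125*exp(3*k) + 180*exp(2*k) + 27*exp(k) - 27)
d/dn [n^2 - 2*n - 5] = 2*n - 2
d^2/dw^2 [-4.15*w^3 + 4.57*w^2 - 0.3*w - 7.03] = 9.14 - 24.9*w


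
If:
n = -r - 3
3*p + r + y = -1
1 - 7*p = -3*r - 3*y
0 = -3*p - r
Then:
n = -27/8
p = -1/8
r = 3/8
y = -1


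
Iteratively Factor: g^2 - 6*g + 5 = (g - 5)*(g - 1)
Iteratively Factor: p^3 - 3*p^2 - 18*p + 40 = (p - 2)*(p^2 - p - 20) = (p - 2)*(p + 4)*(p - 5)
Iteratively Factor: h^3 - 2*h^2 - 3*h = (h - 3)*(h^2 + h) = (h - 3)*(h + 1)*(h)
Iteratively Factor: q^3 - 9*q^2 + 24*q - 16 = (q - 4)*(q^2 - 5*q + 4) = (q - 4)^2*(q - 1)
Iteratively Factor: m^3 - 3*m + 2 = (m - 1)*(m^2 + m - 2) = (m - 1)*(m + 2)*(m - 1)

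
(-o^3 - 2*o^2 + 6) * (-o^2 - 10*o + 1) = o^5 + 12*o^4 + 19*o^3 - 8*o^2 - 60*o + 6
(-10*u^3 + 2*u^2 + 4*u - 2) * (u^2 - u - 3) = -10*u^5 + 12*u^4 + 32*u^3 - 12*u^2 - 10*u + 6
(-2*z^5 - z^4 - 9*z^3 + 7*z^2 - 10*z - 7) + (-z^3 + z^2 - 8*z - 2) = -2*z^5 - z^4 - 10*z^3 + 8*z^2 - 18*z - 9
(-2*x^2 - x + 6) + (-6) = -2*x^2 - x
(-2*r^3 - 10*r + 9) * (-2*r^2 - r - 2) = 4*r^5 + 2*r^4 + 24*r^3 - 8*r^2 + 11*r - 18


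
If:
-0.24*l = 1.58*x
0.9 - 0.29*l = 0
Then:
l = 3.10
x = -0.47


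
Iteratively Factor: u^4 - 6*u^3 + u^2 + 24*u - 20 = (u - 5)*(u^3 - u^2 - 4*u + 4) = (u - 5)*(u - 2)*(u^2 + u - 2) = (u - 5)*(u - 2)*(u + 2)*(u - 1)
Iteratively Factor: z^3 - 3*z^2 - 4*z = (z + 1)*(z^2 - 4*z) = z*(z + 1)*(z - 4)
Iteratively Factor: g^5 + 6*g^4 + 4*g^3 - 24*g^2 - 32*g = (g)*(g^4 + 6*g^3 + 4*g^2 - 24*g - 32) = g*(g + 2)*(g^3 + 4*g^2 - 4*g - 16) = g*(g + 2)^2*(g^2 + 2*g - 8) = g*(g - 2)*(g + 2)^2*(g + 4)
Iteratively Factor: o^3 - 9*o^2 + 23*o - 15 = (o - 5)*(o^2 - 4*o + 3) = (o - 5)*(o - 1)*(o - 3)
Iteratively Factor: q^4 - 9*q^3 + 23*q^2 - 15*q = (q - 1)*(q^3 - 8*q^2 + 15*q) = (q - 3)*(q - 1)*(q^2 - 5*q) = q*(q - 3)*(q - 1)*(q - 5)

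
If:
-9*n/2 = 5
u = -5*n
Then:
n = -10/9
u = 50/9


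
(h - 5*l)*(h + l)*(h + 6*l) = h^3 + 2*h^2*l - 29*h*l^2 - 30*l^3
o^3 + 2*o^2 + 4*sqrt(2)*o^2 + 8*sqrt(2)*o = o*(o + 2)*(o + 4*sqrt(2))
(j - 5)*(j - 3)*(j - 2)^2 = j^4 - 12*j^3 + 51*j^2 - 92*j + 60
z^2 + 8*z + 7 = (z + 1)*(z + 7)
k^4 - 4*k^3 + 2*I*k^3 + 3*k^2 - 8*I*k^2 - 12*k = k*(k - 4)*(k - I)*(k + 3*I)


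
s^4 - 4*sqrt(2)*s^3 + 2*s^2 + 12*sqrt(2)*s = s*(s - 3*sqrt(2))*(s - 2*sqrt(2))*(s + sqrt(2))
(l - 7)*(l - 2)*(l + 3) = l^3 - 6*l^2 - 13*l + 42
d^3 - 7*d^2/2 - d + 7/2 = (d - 7/2)*(d - 1)*(d + 1)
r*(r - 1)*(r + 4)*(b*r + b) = b*r^4 + 4*b*r^3 - b*r^2 - 4*b*r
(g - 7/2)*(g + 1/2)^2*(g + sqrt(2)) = g^4 - 5*g^3/2 + sqrt(2)*g^3 - 5*sqrt(2)*g^2/2 - 13*g^2/4 - 13*sqrt(2)*g/4 - 7*g/8 - 7*sqrt(2)/8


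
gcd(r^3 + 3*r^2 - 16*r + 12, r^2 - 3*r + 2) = r^2 - 3*r + 2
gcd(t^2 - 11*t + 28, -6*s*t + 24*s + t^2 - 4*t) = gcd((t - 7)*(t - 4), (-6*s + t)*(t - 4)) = t - 4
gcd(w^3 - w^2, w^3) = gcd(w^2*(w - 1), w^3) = w^2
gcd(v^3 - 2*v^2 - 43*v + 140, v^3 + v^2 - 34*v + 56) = v^2 + 3*v - 28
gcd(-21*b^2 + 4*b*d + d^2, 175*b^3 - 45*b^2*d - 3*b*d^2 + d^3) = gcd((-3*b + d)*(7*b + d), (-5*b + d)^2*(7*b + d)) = 7*b + d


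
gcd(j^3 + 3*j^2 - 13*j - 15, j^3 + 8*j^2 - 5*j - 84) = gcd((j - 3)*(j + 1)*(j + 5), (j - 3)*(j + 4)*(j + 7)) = j - 3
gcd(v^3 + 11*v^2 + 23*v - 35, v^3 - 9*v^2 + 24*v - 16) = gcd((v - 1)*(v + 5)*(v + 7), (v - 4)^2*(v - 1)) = v - 1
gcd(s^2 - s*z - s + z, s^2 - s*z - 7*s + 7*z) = -s + z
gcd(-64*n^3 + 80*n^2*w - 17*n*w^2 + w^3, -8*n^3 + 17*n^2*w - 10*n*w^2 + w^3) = 8*n^2 - 9*n*w + w^2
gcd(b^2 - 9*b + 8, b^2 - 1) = b - 1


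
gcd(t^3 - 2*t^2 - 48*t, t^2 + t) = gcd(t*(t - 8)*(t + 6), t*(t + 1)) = t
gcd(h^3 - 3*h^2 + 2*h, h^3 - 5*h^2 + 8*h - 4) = h^2 - 3*h + 2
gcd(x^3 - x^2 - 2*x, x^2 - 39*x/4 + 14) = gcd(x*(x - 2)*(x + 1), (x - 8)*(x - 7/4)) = 1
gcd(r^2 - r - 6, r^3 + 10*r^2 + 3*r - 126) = r - 3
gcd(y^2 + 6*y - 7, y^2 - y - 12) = 1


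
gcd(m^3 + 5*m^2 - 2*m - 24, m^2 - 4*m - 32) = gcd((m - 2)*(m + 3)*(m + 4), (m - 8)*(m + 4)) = m + 4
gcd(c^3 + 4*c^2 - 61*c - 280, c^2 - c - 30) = c + 5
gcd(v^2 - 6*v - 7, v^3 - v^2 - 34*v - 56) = v - 7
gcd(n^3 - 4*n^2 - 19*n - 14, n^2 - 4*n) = 1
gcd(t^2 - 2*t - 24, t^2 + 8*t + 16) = t + 4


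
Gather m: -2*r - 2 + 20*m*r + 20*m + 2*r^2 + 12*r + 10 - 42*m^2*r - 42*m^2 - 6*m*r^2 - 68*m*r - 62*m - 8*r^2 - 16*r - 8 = m^2*(-42*r - 42) + m*(-6*r^2 - 48*r - 42) - 6*r^2 - 6*r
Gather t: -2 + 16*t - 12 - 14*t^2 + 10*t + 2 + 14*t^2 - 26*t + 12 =0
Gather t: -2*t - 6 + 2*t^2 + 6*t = 2*t^2 + 4*t - 6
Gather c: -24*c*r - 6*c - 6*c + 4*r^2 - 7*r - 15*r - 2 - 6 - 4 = c*(-24*r - 12) + 4*r^2 - 22*r - 12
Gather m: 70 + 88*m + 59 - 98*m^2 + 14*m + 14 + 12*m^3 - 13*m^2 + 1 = 12*m^3 - 111*m^2 + 102*m + 144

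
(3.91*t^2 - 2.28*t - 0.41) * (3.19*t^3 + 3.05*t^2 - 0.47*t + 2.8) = 12.4729*t^5 + 4.6523*t^4 - 10.0996*t^3 + 10.7691*t^2 - 6.1913*t - 1.148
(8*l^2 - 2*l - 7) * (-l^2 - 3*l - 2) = -8*l^4 - 22*l^3 - 3*l^2 + 25*l + 14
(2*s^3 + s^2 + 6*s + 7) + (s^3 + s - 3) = 3*s^3 + s^2 + 7*s + 4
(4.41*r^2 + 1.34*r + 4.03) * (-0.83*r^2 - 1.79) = -3.6603*r^4 - 1.1122*r^3 - 11.2388*r^2 - 2.3986*r - 7.2137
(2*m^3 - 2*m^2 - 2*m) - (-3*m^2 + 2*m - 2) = 2*m^3 + m^2 - 4*m + 2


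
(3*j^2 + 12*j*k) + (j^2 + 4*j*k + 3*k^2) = 4*j^2 + 16*j*k + 3*k^2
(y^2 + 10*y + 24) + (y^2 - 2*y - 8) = 2*y^2 + 8*y + 16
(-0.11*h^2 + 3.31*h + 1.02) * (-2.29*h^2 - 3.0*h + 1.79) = 0.2519*h^4 - 7.2499*h^3 - 12.4627*h^2 + 2.8649*h + 1.8258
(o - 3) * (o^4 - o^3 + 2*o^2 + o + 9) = o^5 - 4*o^4 + 5*o^3 - 5*o^2 + 6*o - 27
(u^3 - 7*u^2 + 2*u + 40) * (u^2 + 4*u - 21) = u^5 - 3*u^4 - 47*u^3 + 195*u^2 + 118*u - 840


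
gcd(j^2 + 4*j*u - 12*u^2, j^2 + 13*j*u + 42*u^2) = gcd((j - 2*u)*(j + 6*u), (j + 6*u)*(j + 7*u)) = j + 6*u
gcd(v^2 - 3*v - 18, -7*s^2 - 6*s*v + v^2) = 1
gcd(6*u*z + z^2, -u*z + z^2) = z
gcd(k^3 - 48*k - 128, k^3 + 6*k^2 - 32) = k^2 + 8*k + 16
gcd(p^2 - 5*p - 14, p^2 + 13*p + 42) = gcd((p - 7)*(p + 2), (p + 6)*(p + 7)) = 1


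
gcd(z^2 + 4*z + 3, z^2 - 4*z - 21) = z + 3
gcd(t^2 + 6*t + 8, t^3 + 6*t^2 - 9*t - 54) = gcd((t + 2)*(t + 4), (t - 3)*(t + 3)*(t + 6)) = 1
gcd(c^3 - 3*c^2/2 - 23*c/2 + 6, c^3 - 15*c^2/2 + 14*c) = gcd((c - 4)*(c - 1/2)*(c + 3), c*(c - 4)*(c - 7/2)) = c - 4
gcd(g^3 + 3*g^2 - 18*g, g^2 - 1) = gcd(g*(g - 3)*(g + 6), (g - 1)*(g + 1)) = 1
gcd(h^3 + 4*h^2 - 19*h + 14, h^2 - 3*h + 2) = h^2 - 3*h + 2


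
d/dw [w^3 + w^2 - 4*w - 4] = 3*w^2 + 2*w - 4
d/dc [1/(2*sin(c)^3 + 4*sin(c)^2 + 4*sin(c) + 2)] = (-4*sin(c) + 3*cos(c)^2 - 5)*cos(c)/(2*(sin(c) + 1)^2*(sin(c)^2 + sin(c) + 1)^2)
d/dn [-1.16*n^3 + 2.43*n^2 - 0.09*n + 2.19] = -3.48*n^2 + 4.86*n - 0.09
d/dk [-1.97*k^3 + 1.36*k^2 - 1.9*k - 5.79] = -5.91*k^2 + 2.72*k - 1.9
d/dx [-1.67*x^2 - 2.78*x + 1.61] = -3.34*x - 2.78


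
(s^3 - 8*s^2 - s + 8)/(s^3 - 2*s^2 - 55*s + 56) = (s + 1)/(s + 7)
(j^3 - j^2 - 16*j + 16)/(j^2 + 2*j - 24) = (j^2 + 3*j - 4)/(j + 6)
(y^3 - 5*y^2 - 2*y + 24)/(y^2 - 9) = (y^2 - 2*y - 8)/(y + 3)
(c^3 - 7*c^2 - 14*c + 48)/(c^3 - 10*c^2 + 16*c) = (c + 3)/c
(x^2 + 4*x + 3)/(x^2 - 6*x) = (x^2 + 4*x + 3)/(x*(x - 6))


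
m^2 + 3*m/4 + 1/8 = (m + 1/4)*(m + 1/2)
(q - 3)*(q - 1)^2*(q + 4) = q^4 - q^3 - 13*q^2 + 25*q - 12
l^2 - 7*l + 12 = (l - 4)*(l - 3)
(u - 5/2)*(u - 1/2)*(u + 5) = u^3 + 2*u^2 - 55*u/4 + 25/4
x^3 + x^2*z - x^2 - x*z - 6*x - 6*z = (x - 3)*(x + 2)*(x + z)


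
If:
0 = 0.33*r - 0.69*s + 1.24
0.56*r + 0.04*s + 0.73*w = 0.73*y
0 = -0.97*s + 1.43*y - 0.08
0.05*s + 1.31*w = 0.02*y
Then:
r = 2.69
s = 3.08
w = -0.08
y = 2.15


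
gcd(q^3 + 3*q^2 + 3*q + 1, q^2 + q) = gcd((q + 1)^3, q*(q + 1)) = q + 1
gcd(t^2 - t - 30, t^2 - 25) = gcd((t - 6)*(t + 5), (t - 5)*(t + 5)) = t + 5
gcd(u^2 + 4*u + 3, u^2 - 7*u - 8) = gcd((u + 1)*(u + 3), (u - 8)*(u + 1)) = u + 1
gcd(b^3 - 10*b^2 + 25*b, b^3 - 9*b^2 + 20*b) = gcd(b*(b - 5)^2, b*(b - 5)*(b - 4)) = b^2 - 5*b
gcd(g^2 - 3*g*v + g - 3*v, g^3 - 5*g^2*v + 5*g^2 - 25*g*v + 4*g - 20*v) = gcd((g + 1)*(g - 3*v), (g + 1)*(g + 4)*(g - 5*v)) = g + 1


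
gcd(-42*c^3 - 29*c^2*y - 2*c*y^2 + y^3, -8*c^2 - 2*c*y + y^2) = 2*c + y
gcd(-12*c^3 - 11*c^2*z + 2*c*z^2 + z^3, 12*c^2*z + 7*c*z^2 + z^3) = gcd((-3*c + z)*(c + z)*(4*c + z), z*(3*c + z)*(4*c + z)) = 4*c + z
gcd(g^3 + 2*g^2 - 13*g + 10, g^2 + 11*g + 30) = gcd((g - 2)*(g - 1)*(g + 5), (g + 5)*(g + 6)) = g + 5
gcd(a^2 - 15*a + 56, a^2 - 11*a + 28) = a - 7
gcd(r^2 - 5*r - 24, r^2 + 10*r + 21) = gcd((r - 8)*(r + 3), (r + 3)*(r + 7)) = r + 3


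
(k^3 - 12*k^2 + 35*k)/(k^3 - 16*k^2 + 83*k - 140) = k/(k - 4)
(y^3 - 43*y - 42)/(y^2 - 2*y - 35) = (y^2 + 7*y + 6)/(y + 5)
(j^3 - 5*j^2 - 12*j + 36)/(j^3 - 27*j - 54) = (j - 2)/(j + 3)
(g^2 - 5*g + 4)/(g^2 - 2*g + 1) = (g - 4)/(g - 1)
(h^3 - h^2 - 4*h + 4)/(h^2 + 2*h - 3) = (h^2 - 4)/(h + 3)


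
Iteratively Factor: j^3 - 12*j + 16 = (j - 2)*(j^2 + 2*j - 8) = (j - 2)*(j + 4)*(j - 2)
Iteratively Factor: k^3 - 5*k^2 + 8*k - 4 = (k - 2)*(k^2 - 3*k + 2) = (k - 2)*(k - 1)*(k - 2)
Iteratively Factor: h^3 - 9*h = (h - 3)*(h^2 + 3*h) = h*(h - 3)*(h + 3)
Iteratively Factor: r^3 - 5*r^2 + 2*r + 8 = (r - 4)*(r^2 - r - 2) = (r - 4)*(r - 2)*(r + 1)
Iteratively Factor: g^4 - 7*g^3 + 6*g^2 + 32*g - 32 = (g - 1)*(g^3 - 6*g^2 + 32) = (g - 4)*(g - 1)*(g^2 - 2*g - 8) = (g - 4)*(g - 1)*(g + 2)*(g - 4)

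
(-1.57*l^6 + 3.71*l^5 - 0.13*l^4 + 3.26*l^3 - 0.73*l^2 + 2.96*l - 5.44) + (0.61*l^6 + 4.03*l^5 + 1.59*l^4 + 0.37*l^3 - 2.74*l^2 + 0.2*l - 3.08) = -0.96*l^6 + 7.74*l^5 + 1.46*l^4 + 3.63*l^3 - 3.47*l^2 + 3.16*l - 8.52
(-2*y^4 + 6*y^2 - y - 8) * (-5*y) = 10*y^5 - 30*y^3 + 5*y^2 + 40*y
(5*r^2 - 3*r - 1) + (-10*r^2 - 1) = -5*r^2 - 3*r - 2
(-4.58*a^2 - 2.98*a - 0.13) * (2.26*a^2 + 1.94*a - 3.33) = -10.3508*a^4 - 15.62*a^3 + 9.1764*a^2 + 9.6712*a + 0.4329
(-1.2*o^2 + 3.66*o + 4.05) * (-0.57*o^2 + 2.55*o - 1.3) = 0.684*o^4 - 5.1462*o^3 + 8.5845*o^2 + 5.5695*o - 5.265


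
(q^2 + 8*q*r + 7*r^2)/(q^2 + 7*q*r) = (q + r)/q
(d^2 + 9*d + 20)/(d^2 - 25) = (d + 4)/(d - 5)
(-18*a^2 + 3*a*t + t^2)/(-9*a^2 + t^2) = (6*a + t)/(3*a + t)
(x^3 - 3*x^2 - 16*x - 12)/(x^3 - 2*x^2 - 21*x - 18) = (x + 2)/(x + 3)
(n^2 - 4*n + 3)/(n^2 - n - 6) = (n - 1)/(n + 2)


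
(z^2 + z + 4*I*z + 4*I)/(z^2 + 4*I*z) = (z + 1)/z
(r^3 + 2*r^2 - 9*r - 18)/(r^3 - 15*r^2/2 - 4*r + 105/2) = 2*(r^2 + 5*r + 6)/(2*r^2 - 9*r - 35)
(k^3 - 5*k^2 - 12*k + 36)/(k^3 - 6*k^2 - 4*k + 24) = (k + 3)/(k + 2)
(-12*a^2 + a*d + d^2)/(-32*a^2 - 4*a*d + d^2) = (3*a - d)/(8*a - d)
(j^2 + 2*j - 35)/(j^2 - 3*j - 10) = (j + 7)/(j + 2)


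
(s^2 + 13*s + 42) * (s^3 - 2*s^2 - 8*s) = s^5 + 11*s^4 + 8*s^3 - 188*s^2 - 336*s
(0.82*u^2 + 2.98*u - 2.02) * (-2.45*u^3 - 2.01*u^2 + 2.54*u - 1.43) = -2.009*u^5 - 8.9492*u^4 + 1.042*u^3 + 10.4568*u^2 - 9.3922*u + 2.8886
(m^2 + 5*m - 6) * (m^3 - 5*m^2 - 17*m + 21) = m^5 - 48*m^3 - 34*m^2 + 207*m - 126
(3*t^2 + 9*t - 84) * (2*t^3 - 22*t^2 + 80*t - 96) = 6*t^5 - 48*t^4 - 126*t^3 + 2280*t^2 - 7584*t + 8064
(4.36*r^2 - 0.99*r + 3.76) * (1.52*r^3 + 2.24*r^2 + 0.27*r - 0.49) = 6.6272*r^5 + 8.2616*r^4 + 4.6748*r^3 + 6.0187*r^2 + 1.5003*r - 1.8424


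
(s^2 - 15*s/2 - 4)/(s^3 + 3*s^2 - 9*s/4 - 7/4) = 2*(s - 8)/(2*s^2 + 5*s - 7)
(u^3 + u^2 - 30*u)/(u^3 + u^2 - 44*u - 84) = u*(u - 5)/(u^2 - 5*u - 14)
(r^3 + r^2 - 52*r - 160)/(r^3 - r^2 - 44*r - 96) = (r + 5)/(r + 3)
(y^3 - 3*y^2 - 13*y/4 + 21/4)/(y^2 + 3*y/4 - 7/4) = (4*y^2 - 8*y - 21)/(4*y + 7)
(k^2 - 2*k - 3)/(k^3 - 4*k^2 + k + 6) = 1/(k - 2)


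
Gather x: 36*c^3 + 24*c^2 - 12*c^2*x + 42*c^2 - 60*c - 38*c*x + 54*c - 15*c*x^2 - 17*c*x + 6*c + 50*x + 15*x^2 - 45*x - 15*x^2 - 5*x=36*c^3 + 66*c^2 - 15*c*x^2 + x*(-12*c^2 - 55*c)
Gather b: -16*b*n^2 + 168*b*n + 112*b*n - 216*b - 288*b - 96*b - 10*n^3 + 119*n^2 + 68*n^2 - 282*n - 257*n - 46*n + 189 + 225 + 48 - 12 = b*(-16*n^2 + 280*n - 600) - 10*n^3 + 187*n^2 - 585*n + 450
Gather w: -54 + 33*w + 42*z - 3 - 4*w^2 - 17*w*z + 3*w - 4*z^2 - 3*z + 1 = -4*w^2 + w*(36 - 17*z) - 4*z^2 + 39*z - 56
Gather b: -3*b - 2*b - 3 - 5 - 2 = -5*b - 10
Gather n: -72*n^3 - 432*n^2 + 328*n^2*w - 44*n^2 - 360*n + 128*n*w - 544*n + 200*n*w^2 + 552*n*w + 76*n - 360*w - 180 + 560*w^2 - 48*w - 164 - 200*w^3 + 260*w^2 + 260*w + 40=-72*n^3 + n^2*(328*w - 476) + n*(200*w^2 + 680*w - 828) - 200*w^3 + 820*w^2 - 148*w - 304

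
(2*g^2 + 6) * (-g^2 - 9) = -2*g^4 - 24*g^2 - 54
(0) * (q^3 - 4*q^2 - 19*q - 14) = 0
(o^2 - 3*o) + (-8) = o^2 - 3*o - 8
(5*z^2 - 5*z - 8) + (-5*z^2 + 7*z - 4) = 2*z - 12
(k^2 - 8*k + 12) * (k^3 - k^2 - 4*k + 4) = k^5 - 9*k^4 + 16*k^3 + 24*k^2 - 80*k + 48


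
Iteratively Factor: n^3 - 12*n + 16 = (n + 4)*(n^2 - 4*n + 4) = (n - 2)*(n + 4)*(n - 2)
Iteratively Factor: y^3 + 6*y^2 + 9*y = (y + 3)*(y^2 + 3*y) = y*(y + 3)*(y + 3)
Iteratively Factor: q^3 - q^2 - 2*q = (q)*(q^2 - q - 2) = q*(q + 1)*(q - 2)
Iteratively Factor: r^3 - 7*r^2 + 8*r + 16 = (r - 4)*(r^2 - 3*r - 4) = (r - 4)^2*(r + 1)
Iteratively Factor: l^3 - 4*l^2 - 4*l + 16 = (l - 4)*(l^2 - 4) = (l - 4)*(l + 2)*(l - 2)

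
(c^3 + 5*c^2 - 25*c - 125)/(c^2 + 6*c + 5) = (c^2 - 25)/(c + 1)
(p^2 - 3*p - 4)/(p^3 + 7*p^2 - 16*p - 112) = (p + 1)/(p^2 + 11*p + 28)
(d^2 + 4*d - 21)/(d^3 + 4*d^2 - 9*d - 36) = (d + 7)/(d^2 + 7*d + 12)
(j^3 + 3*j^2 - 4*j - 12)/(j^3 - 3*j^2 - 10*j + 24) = (j + 2)/(j - 4)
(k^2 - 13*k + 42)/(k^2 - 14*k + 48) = (k - 7)/(k - 8)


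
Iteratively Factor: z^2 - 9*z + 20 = (z - 5)*(z - 4)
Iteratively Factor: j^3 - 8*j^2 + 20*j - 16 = (j - 2)*(j^2 - 6*j + 8) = (j - 4)*(j - 2)*(j - 2)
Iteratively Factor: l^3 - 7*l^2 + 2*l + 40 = (l + 2)*(l^2 - 9*l + 20) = (l - 4)*(l + 2)*(l - 5)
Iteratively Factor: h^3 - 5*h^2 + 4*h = (h - 4)*(h^2 - h) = (h - 4)*(h - 1)*(h)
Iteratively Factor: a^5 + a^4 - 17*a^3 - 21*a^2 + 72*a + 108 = (a + 2)*(a^4 - a^3 - 15*a^2 + 9*a + 54) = (a + 2)*(a + 3)*(a^3 - 4*a^2 - 3*a + 18) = (a - 3)*(a + 2)*(a + 3)*(a^2 - a - 6) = (a - 3)^2*(a + 2)*(a + 3)*(a + 2)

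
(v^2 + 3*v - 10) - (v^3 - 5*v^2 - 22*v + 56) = -v^3 + 6*v^2 + 25*v - 66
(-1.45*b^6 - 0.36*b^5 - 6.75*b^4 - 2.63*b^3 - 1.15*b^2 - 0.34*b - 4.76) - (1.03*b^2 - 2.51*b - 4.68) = -1.45*b^6 - 0.36*b^5 - 6.75*b^4 - 2.63*b^3 - 2.18*b^2 + 2.17*b - 0.0800000000000001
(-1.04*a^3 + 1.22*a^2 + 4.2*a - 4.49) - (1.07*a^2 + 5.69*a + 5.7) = -1.04*a^3 + 0.15*a^2 - 1.49*a - 10.19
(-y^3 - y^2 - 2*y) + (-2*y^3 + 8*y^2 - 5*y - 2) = -3*y^3 + 7*y^2 - 7*y - 2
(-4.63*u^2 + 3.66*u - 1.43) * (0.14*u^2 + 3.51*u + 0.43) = -0.6482*u^4 - 15.7389*u^3 + 10.6555*u^2 - 3.4455*u - 0.6149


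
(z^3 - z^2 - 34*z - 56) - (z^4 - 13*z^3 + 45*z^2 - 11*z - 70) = -z^4 + 14*z^3 - 46*z^2 - 23*z + 14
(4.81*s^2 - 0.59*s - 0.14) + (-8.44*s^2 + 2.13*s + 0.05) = -3.63*s^2 + 1.54*s - 0.09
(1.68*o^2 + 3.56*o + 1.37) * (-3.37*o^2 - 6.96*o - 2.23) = -5.6616*o^4 - 23.69*o^3 - 33.1409*o^2 - 17.474*o - 3.0551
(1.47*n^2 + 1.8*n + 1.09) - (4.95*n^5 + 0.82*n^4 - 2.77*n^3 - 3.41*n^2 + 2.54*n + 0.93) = -4.95*n^5 - 0.82*n^4 + 2.77*n^3 + 4.88*n^2 - 0.74*n + 0.16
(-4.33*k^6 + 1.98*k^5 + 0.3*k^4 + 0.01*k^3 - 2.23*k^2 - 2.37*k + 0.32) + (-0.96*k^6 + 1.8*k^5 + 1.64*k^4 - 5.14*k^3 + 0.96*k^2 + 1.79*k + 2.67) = -5.29*k^6 + 3.78*k^5 + 1.94*k^4 - 5.13*k^3 - 1.27*k^2 - 0.58*k + 2.99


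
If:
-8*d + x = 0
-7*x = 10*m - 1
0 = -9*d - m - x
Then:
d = -1/114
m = 17/114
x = -4/57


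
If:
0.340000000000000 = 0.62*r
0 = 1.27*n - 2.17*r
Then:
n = 0.94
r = 0.55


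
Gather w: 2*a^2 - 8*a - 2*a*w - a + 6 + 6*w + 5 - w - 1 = 2*a^2 - 9*a + w*(5 - 2*a) + 10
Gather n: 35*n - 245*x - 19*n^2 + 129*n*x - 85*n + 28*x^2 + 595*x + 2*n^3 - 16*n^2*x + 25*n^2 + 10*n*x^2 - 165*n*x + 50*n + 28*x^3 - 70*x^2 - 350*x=2*n^3 + n^2*(6 - 16*x) + n*(10*x^2 - 36*x) + 28*x^3 - 42*x^2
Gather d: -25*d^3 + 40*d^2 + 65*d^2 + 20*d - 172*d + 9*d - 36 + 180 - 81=-25*d^3 + 105*d^2 - 143*d + 63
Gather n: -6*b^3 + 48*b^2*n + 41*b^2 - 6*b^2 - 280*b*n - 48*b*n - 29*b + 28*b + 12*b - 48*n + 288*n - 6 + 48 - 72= -6*b^3 + 35*b^2 + 11*b + n*(48*b^2 - 328*b + 240) - 30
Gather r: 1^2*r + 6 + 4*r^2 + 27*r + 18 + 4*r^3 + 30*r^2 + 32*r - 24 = 4*r^3 + 34*r^2 + 60*r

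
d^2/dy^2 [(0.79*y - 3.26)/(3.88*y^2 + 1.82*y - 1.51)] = ((22.422 - 18.3912*y)*(3.88*y^2 + 1.82*y - 1.51) + (0.79*y - 3.26)*(7.76*y + 1.82)*(15.52*y + 3.64))/(3.88*y^2 + 1.82*y - 1.51)^3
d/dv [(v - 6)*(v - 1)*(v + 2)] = 3*v^2 - 10*v - 8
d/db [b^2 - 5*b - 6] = 2*b - 5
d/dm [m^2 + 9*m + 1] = 2*m + 9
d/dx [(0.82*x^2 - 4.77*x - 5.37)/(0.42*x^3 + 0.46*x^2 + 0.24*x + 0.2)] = (-0.3444*x^4 + 4.0068*x^3 + 9.1572*x^2 + 5.2684*x + 0.3348)/(0.1764*x^6 + 0.3864*x^5 + 0.4132*x^4 + 0.3888*x^3 + 0.2416*x^2 + 0.096*x + 0.04)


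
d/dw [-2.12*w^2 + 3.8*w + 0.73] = 3.8 - 4.24*w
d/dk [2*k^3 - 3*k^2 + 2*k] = 6*k^2 - 6*k + 2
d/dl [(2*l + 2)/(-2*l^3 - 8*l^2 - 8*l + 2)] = (-l^3 - 4*l^2 - 4*l + (l + 1)*(3*l^2 + 8*l + 4) + 1)/(l^3 + 4*l^2 + 4*l - 1)^2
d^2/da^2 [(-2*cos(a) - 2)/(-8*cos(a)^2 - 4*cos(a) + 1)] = 2*(-144*(1 - cos(2*a))^2*cos(a) - 56*(1 - cos(2*a))^2 + 255*cos(a) - 58*cos(2*a) - 132*cos(3*a) + 32*cos(5*a) + 222)/(4*cos(a) + 4*cos(2*a) + 3)^3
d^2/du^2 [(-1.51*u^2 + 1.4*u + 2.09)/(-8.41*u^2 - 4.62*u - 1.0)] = (-315.378364*u^3 - 963.124974*u^2 - 416.587668*u - 38.109792)/(594.823321*u^6 + 980.291466*u^5 + 750.703512*u^4 + 331.736328*u^3 + 89.2632*u^2 + 13.86*u + 1.0)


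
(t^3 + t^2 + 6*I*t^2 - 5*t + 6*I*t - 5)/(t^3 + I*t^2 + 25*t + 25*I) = (t + 1)/(t - 5*I)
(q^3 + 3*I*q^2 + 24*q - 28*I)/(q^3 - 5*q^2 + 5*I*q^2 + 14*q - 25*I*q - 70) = (q - 2*I)/(q - 5)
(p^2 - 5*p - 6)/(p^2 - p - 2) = (p - 6)/(p - 2)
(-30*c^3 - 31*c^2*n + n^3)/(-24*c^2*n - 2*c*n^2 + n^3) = (5*c^2 + 6*c*n + n^2)/(n*(4*c + n))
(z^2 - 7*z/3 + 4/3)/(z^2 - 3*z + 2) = (z - 4/3)/(z - 2)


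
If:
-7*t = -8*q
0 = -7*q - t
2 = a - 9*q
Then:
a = 2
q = 0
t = 0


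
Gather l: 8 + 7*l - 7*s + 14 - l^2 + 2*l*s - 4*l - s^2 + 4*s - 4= -l^2 + l*(2*s + 3) - s^2 - 3*s + 18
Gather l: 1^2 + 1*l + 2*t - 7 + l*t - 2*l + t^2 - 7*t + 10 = l*(t - 1) + t^2 - 5*t + 4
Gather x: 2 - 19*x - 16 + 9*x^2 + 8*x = 9*x^2 - 11*x - 14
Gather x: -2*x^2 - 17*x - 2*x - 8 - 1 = -2*x^2 - 19*x - 9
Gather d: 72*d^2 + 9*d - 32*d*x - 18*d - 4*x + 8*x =72*d^2 + d*(-32*x - 9) + 4*x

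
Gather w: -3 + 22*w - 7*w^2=-7*w^2 + 22*w - 3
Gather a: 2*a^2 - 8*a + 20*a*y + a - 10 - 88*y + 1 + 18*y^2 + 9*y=2*a^2 + a*(20*y - 7) + 18*y^2 - 79*y - 9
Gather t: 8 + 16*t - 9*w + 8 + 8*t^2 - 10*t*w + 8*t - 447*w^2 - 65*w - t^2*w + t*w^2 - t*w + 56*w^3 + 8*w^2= t^2*(8 - w) + t*(w^2 - 11*w + 24) + 56*w^3 - 439*w^2 - 74*w + 16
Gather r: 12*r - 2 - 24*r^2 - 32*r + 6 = -24*r^2 - 20*r + 4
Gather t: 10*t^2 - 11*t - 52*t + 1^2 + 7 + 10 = 10*t^2 - 63*t + 18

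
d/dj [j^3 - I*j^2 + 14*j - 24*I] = 3*j^2 - 2*I*j + 14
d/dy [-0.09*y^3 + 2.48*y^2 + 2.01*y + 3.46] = -0.27*y^2 + 4.96*y + 2.01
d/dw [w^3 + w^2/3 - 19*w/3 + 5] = 3*w^2 + 2*w/3 - 19/3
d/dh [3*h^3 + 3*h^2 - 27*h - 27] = 9*h^2 + 6*h - 27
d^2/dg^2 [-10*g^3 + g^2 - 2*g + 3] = 2 - 60*g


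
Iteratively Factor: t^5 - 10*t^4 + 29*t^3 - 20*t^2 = (t - 4)*(t^4 - 6*t^3 + 5*t^2) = t*(t - 4)*(t^3 - 6*t^2 + 5*t) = t*(t - 4)*(t - 1)*(t^2 - 5*t) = t^2*(t - 4)*(t - 1)*(t - 5)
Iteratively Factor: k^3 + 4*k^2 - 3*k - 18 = (k + 3)*(k^2 + k - 6) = (k + 3)^2*(k - 2)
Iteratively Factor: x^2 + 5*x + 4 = (x + 1)*(x + 4)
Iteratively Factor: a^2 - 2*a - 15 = (a - 5)*(a + 3)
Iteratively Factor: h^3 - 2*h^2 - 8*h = (h - 4)*(h^2 + 2*h) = h*(h - 4)*(h + 2)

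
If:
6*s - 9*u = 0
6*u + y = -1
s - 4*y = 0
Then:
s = -4/17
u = -8/51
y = -1/17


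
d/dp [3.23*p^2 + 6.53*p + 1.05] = 6.46*p + 6.53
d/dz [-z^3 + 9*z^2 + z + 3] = -3*z^2 + 18*z + 1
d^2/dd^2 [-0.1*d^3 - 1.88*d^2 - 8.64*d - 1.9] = -0.6*d - 3.76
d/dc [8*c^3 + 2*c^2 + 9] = 4*c*(6*c + 1)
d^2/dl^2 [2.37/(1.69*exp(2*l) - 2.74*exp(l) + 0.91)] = ((6.4938 - 16.0212*exp(l))*(1.69*exp(2*l) - 2.74*exp(l) + 0.91) + 2.37*(3.38*exp(l) - 2.74)*(6.76*exp(l) - 5.48)*exp(l))*exp(l)/(1.69*exp(2*l) - 2.74*exp(l) + 0.91)^3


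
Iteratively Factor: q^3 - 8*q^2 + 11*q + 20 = (q - 4)*(q^2 - 4*q - 5) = (q - 5)*(q - 4)*(q + 1)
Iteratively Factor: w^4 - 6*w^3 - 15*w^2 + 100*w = (w - 5)*(w^3 - w^2 - 20*w) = (w - 5)^2*(w^2 + 4*w) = w*(w - 5)^2*(w + 4)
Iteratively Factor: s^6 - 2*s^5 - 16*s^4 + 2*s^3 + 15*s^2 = (s + 1)*(s^5 - 3*s^4 - 13*s^3 + 15*s^2) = s*(s + 1)*(s^4 - 3*s^3 - 13*s^2 + 15*s) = s^2*(s + 1)*(s^3 - 3*s^2 - 13*s + 15) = s^2*(s - 5)*(s + 1)*(s^2 + 2*s - 3) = s^2*(s - 5)*(s + 1)*(s + 3)*(s - 1)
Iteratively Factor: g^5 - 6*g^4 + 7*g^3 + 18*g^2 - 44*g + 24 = (g - 1)*(g^4 - 5*g^3 + 2*g^2 + 20*g - 24) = (g - 3)*(g - 1)*(g^3 - 2*g^2 - 4*g + 8) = (g - 3)*(g - 2)*(g - 1)*(g^2 - 4) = (g - 3)*(g - 2)*(g - 1)*(g + 2)*(g - 2)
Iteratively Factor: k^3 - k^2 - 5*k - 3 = (k - 3)*(k^2 + 2*k + 1) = (k - 3)*(k + 1)*(k + 1)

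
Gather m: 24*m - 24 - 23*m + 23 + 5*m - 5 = 6*m - 6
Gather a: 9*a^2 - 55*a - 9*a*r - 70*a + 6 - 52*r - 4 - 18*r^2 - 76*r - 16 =9*a^2 + a*(-9*r - 125) - 18*r^2 - 128*r - 14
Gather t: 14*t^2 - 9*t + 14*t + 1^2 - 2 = 14*t^2 + 5*t - 1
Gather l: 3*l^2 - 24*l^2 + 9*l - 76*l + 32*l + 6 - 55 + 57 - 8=-21*l^2 - 35*l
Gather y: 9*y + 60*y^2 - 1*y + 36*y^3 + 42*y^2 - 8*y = 36*y^3 + 102*y^2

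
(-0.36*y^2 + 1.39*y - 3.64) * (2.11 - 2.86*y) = 1.0296*y^3 - 4.735*y^2 + 13.3433*y - 7.6804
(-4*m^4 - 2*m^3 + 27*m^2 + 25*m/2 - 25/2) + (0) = -4*m^4 - 2*m^3 + 27*m^2 + 25*m/2 - 25/2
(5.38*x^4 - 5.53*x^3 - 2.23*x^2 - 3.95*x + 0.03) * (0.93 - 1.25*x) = -6.725*x^5 + 11.9159*x^4 - 2.3554*x^3 + 2.8636*x^2 - 3.711*x + 0.0279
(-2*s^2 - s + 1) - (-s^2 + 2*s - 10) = -s^2 - 3*s + 11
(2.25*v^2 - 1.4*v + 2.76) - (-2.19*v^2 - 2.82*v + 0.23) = 4.44*v^2 + 1.42*v + 2.53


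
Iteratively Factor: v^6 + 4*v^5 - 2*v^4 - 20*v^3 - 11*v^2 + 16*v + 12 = (v + 1)*(v^5 + 3*v^4 - 5*v^3 - 15*v^2 + 4*v + 12) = (v - 2)*(v + 1)*(v^4 + 5*v^3 + 5*v^2 - 5*v - 6) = (v - 2)*(v + 1)*(v + 2)*(v^3 + 3*v^2 - v - 3) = (v - 2)*(v - 1)*(v + 1)*(v + 2)*(v^2 + 4*v + 3) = (v - 2)*(v - 1)*(v + 1)*(v + 2)*(v + 3)*(v + 1)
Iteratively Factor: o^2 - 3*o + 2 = (o - 1)*(o - 2)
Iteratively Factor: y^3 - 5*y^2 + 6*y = (y)*(y^2 - 5*y + 6) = y*(y - 3)*(y - 2)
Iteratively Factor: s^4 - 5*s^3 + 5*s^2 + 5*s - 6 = (s - 1)*(s^3 - 4*s^2 + s + 6) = (s - 1)*(s + 1)*(s^2 - 5*s + 6) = (s - 2)*(s - 1)*(s + 1)*(s - 3)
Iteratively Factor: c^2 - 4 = (c - 2)*(c + 2)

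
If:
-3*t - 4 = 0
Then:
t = -4/3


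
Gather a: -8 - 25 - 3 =-36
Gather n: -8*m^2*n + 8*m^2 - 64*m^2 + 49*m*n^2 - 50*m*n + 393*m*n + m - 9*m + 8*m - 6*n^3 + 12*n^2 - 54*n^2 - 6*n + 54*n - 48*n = -56*m^2 - 6*n^3 + n^2*(49*m - 42) + n*(-8*m^2 + 343*m)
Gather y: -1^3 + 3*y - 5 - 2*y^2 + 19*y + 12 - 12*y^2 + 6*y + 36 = -14*y^2 + 28*y + 42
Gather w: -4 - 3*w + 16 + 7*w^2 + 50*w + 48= 7*w^2 + 47*w + 60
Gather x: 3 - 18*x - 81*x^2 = -81*x^2 - 18*x + 3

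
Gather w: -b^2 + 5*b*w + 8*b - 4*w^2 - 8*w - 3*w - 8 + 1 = -b^2 + 8*b - 4*w^2 + w*(5*b - 11) - 7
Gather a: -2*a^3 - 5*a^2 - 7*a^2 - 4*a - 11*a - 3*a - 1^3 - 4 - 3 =-2*a^3 - 12*a^2 - 18*a - 8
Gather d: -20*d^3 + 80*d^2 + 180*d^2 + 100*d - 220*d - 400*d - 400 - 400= -20*d^3 + 260*d^2 - 520*d - 800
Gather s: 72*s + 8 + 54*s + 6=126*s + 14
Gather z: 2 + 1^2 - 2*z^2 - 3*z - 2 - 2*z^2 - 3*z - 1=-4*z^2 - 6*z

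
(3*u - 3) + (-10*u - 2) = -7*u - 5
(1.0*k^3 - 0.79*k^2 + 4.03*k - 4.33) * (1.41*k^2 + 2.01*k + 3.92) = 1.41*k^5 + 0.8961*k^4 + 8.0144*k^3 - 1.1018*k^2 + 7.0943*k - 16.9736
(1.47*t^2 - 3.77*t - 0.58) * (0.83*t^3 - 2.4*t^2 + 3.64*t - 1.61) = 1.2201*t^5 - 6.6571*t^4 + 13.9174*t^3 - 14.6975*t^2 + 3.9585*t + 0.9338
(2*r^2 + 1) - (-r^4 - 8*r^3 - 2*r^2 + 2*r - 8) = r^4 + 8*r^3 + 4*r^2 - 2*r + 9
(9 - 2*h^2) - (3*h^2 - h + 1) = -5*h^2 + h + 8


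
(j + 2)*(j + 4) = j^2 + 6*j + 8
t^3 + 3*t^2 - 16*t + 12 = (t - 2)*(t - 1)*(t + 6)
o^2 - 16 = (o - 4)*(o + 4)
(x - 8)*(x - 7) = x^2 - 15*x + 56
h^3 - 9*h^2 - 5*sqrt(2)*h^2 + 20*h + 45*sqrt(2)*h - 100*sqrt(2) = (h - 5)*(h - 4)*(h - 5*sqrt(2))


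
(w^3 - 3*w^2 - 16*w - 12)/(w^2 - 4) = (w^2 - 5*w - 6)/(w - 2)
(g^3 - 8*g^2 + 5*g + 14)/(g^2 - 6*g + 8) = (g^2 - 6*g - 7)/(g - 4)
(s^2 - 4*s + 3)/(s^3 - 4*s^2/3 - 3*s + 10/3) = 3*(s - 3)/(3*s^2 - s - 10)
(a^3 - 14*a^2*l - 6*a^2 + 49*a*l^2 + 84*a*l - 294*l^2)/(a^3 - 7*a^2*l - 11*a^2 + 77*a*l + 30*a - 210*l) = (a - 7*l)/(a - 5)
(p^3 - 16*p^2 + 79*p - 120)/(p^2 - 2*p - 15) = (p^2 - 11*p + 24)/(p + 3)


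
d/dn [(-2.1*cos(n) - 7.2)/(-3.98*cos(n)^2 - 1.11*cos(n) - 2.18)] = (8.358*cos(n)^2 + 57.312*cos(n) + 3.414)*sin(n)/(15.8404*cos(n)^4 + 8.8356*cos(n)^3 + 18.5849*cos(n)^2 + 4.8396*cos(n) + 4.7524)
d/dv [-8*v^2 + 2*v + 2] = 2 - 16*v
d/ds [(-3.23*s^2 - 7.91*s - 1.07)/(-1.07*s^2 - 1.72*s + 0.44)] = (-2.9081*s^2 - 5.1322*s - 5.3208)/(1.1449*s^4 + 3.6808*s^3 + 2.0168*s^2 - 1.5136*s + 0.1936)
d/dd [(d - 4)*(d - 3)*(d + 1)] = 3*d^2 - 12*d + 5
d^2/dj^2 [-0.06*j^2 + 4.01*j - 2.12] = -0.120000000000000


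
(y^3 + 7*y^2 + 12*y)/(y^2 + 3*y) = y + 4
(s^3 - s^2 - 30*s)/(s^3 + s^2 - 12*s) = (s^2 - s - 30)/(s^2 + s - 12)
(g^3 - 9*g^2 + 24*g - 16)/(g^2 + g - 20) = (g^2 - 5*g + 4)/(g + 5)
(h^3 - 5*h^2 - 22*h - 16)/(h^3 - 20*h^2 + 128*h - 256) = (h^2 + 3*h + 2)/(h^2 - 12*h + 32)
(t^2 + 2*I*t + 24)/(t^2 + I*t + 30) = (t - 4*I)/(t - 5*I)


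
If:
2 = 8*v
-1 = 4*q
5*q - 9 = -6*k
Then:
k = 41/24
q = -1/4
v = 1/4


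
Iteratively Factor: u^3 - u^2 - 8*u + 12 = (u - 2)*(u^2 + u - 6) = (u - 2)*(u + 3)*(u - 2)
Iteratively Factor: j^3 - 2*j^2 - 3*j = (j + 1)*(j^2 - 3*j) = (j - 3)*(j + 1)*(j)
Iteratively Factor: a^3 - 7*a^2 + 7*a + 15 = (a - 5)*(a^2 - 2*a - 3) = (a - 5)*(a - 3)*(a + 1)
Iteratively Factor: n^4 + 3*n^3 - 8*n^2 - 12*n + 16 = (n - 2)*(n^3 + 5*n^2 + 2*n - 8) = (n - 2)*(n + 2)*(n^2 + 3*n - 4) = (n - 2)*(n + 2)*(n + 4)*(n - 1)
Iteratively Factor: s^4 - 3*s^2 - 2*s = (s)*(s^3 - 3*s - 2) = s*(s + 1)*(s^2 - s - 2) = s*(s + 1)^2*(s - 2)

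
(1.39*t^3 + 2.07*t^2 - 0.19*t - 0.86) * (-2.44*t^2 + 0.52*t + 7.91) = -3.3916*t^5 - 4.328*t^4 + 12.5349*t^3 + 18.3733*t^2 - 1.9501*t - 6.8026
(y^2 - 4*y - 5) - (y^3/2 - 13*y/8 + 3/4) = -y^3/2 + y^2 - 19*y/8 - 23/4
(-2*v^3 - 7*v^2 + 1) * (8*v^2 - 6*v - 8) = -16*v^5 - 44*v^4 + 58*v^3 + 64*v^2 - 6*v - 8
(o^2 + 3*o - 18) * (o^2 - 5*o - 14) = o^4 - 2*o^3 - 47*o^2 + 48*o + 252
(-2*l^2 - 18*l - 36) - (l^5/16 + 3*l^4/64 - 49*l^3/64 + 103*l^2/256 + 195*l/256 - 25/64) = -l^5/16 - 3*l^4/64 + 49*l^3/64 - 615*l^2/256 - 4803*l/256 - 2279/64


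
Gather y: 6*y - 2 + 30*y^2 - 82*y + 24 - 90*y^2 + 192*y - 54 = -60*y^2 + 116*y - 32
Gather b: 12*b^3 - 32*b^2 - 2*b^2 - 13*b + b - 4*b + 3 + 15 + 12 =12*b^3 - 34*b^2 - 16*b + 30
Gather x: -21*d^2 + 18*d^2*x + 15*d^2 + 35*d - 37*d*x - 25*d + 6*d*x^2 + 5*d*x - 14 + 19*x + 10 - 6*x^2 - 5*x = -6*d^2 + 10*d + x^2*(6*d - 6) + x*(18*d^2 - 32*d + 14) - 4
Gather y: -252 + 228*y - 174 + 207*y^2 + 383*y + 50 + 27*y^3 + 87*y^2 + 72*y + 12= 27*y^3 + 294*y^2 + 683*y - 364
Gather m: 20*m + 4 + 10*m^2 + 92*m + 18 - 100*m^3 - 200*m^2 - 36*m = -100*m^3 - 190*m^2 + 76*m + 22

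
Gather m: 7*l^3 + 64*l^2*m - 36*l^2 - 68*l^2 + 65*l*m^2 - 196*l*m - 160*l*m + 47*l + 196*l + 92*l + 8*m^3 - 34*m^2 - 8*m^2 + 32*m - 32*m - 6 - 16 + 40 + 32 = 7*l^3 - 104*l^2 + 335*l + 8*m^3 + m^2*(65*l - 42) + m*(64*l^2 - 356*l) + 50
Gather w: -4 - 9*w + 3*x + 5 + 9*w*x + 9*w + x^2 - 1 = 9*w*x + x^2 + 3*x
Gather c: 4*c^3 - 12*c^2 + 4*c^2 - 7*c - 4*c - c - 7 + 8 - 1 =4*c^3 - 8*c^2 - 12*c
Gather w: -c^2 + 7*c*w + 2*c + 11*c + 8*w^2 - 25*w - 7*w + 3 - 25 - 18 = -c^2 + 13*c + 8*w^2 + w*(7*c - 32) - 40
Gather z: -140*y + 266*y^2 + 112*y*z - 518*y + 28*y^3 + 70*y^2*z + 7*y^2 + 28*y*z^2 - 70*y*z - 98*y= 28*y^3 + 273*y^2 + 28*y*z^2 - 756*y + z*(70*y^2 + 42*y)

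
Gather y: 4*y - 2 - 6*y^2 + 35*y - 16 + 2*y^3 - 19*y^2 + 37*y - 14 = 2*y^3 - 25*y^2 + 76*y - 32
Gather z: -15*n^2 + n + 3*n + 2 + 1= -15*n^2 + 4*n + 3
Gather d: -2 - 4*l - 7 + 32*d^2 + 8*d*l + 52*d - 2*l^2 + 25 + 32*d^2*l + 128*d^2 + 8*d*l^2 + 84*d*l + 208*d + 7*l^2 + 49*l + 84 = d^2*(32*l + 160) + d*(8*l^2 + 92*l + 260) + 5*l^2 + 45*l + 100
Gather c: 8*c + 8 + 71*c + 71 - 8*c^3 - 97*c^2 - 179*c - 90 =-8*c^3 - 97*c^2 - 100*c - 11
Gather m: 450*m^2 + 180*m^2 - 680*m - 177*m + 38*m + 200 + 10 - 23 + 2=630*m^2 - 819*m + 189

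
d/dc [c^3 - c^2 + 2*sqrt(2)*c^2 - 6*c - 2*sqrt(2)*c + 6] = 3*c^2 - 2*c + 4*sqrt(2)*c - 6 - 2*sqrt(2)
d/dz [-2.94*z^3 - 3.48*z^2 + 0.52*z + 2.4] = -8.82*z^2 - 6.96*z + 0.52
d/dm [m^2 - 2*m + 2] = 2*m - 2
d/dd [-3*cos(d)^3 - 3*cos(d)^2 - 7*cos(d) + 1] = (9*cos(d)^2 + 6*cos(d) + 7)*sin(d)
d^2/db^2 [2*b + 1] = 0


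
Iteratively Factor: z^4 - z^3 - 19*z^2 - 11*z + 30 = (z + 3)*(z^3 - 4*z^2 - 7*z + 10) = (z + 2)*(z + 3)*(z^2 - 6*z + 5) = (z - 1)*(z + 2)*(z + 3)*(z - 5)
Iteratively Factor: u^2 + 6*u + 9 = (u + 3)*(u + 3)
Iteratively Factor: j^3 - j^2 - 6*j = (j)*(j^2 - j - 6) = j*(j - 3)*(j + 2)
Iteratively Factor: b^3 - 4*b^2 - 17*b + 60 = (b + 4)*(b^2 - 8*b + 15) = (b - 5)*(b + 4)*(b - 3)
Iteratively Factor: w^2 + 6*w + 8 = (w + 4)*(w + 2)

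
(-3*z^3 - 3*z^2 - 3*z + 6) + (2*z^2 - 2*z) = -3*z^3 - z^2 - 5*z + 6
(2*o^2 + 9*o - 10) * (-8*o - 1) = -16*o^3 - 74*o^2 + 71*o + 10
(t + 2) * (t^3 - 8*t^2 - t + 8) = t^4 - 6*t^3 - 17*t^2 + 6*t + 16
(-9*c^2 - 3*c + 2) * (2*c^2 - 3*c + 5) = -18*c^4 + 21*c^3 - 32*c^2 - 21*c + 10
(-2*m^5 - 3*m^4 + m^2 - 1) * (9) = -18*m^5 - 27*m^4 + 9*m^2 - 9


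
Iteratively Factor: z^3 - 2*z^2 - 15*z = (z - 5)*(z^2 + 3*z) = (z - 5)*(z + 3)*(z)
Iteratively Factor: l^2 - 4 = (l + 2)*(l - 2)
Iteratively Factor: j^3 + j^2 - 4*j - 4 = (j - 2)*(j^2 + 3*j + 2) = (j - 2)*(j + 2)*(j + 1)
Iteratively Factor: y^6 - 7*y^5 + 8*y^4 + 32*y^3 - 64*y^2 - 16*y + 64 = (y - 4)*(y^5 - 3*y^4 - 4*y^3 + 16*y^2 - 16) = (y - 4)*(y - 2)*(y^4 - y^3 - 6*y^2 + 4*y + 8) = (y - 4)*(y - 2)^2*(y^3 + y^2 - 4*y - 4) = (y - 4)*(y - 2)^3*(y^2 + 3*y + 2) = (y - 4)*(y - 2)^3*(y + 2)*(y + 1)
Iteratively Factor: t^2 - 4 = (t - 2)*(t + 2)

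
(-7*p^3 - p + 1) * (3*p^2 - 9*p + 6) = -21*p^5 + 63*p^4 - 45*p^3 + 12*p^2 - 15*p + 6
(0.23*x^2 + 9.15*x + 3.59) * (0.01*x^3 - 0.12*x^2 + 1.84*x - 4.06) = 0.0023*x^5 + 0.0639*x^4 - 0.6389*x^3 + 15.4714*x^2 - 30.5434*x - 14.5754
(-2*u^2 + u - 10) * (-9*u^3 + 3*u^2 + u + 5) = 18*u^5 - 15*u^4 + 91*u^3 - 39*u^2 - 5*u - 50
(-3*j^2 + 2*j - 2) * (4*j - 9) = -12*j^3 + 35*j^2 - 26*j + 18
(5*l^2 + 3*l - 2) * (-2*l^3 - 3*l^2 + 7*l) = -10*l^5 - 21*l^4 + 30*l^3 + 27*l^2 - 14*l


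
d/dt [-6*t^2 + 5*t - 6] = 5 - 12*t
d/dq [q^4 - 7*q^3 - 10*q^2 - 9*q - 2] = 4*q^3 - 21*q^2 - 20*q - 9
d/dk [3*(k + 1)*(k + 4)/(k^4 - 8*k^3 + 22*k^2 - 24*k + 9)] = 3*(-2*k^3 - 15*k^2 + 10*k + 47)/(k^6 - 12*k^5 + 57*k^4 - 136*k^3 + 171*k^2 - 108*k + 27)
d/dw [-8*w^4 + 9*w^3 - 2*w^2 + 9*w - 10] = -32*w^3 + 27*w^2 - 4*w + 9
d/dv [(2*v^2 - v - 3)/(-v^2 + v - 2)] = (v^2 - 14*v + 5)/(v^4 - 2*v^3 + 5*v^2 - 4*v + 4)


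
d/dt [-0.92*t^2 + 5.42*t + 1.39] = 5.42 - 1.84*t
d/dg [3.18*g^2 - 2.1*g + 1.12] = 6.36*g - 2.1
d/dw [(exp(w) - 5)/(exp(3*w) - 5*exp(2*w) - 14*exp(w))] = 2*(-exp(3*w) + 10*exp(2*w) - 25*exp(w) - 35)*exp(-w)/(exp(4*w) - 10*exp(3*w) - 3*exp(2*w) + 140*exp(w) + 196)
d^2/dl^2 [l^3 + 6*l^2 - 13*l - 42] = 6*l + 12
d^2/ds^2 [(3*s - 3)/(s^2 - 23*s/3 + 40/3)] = 18*((26 - 9*s)*(3*s^2 - 23*s + 40) + (s - 1)*(6*s - 23)^2)/(3*s^2 - 23*s + 40)^3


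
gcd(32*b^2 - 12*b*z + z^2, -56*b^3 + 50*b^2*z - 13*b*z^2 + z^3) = -4*b + z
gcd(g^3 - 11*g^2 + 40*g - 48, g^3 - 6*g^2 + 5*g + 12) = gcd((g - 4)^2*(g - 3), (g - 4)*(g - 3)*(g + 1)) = g^2 - 7*g + 12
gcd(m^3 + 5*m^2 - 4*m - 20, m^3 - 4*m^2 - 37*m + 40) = m + 5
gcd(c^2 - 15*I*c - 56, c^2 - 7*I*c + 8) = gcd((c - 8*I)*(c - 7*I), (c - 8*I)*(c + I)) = c - 8*I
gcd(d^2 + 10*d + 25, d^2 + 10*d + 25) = d^2 + 10*d + 25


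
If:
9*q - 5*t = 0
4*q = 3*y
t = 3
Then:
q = 5/3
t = 3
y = 20/9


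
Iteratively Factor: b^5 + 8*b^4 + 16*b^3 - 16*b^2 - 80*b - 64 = (b + 2)*(b^4 + 6*b^3 + 4*b^2 - 24*b - 32) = (b + 2)*(b + 4)*(b^3 + 2*b^2 - 4*b - 8) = (b - 2)*(b + 2)*(b + 4)*(b^2 + 4*b + 4) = (b - 2)*(b + 2)^2*(b + 4)*(b + 2)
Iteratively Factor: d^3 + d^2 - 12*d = (d - 3)*(d^2 + 4*d) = d*(d - 3)*(d + 4)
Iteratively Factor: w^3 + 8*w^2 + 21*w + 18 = (w + 3)*(w^2 + 5*w + 6) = (w + 3)^2*(w + 2)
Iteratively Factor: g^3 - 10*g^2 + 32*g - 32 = (g - 4)*(g^2 - 6*g + 8) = (g - 4)^2*(g - 2)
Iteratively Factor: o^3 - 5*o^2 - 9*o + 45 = (o + 3)*(o^2 - 8*o + 15) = (o - 5)*(o + 3)*(o - 3)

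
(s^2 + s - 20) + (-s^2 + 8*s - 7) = 9*s - 27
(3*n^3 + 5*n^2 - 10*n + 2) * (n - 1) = 3*n^4 + 2*n^3 - 15*n^2 + 12*n - 2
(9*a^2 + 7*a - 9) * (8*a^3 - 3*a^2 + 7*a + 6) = 72*a^5 + 29*a^4 - 30*a^3 + 130*a^2 - 21*a - 54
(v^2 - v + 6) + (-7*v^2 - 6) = -6*v^2 - v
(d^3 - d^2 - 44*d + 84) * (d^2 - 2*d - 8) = d^5 - 3*d^4 - 50*d^3 + 180*d^2 + 184*d - 672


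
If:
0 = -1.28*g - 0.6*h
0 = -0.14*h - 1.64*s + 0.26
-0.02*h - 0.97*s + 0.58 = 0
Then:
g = 3.18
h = -6.79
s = 0.74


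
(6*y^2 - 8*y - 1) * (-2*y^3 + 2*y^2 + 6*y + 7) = -12*y^5 + 28*y^4 + 22*y^3 - 8*y^2 - 62*y - 7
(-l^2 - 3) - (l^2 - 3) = -2*l^2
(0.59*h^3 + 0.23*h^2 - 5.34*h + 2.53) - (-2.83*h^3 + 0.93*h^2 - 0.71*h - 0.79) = 3.42*h^3 - 0.7*h^2 - 4.63*h + 3.32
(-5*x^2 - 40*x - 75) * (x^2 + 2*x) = -5*x^4 - 50*x^3 - 155*x^2 - 150*x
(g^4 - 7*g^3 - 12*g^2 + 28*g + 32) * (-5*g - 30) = -5*g^5 + 5*g^4 + 270*g^3 + 220*g^2 - 1000*g - 960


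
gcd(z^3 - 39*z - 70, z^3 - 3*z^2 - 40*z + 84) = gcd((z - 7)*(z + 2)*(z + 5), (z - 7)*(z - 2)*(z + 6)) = z - 7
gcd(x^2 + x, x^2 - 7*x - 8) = x + 1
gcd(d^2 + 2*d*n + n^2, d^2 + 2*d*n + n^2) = d^2 + 2*d*n + n^2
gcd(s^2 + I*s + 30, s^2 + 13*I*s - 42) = s + 6*I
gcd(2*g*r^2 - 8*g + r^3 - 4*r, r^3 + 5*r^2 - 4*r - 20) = r^2 - 4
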